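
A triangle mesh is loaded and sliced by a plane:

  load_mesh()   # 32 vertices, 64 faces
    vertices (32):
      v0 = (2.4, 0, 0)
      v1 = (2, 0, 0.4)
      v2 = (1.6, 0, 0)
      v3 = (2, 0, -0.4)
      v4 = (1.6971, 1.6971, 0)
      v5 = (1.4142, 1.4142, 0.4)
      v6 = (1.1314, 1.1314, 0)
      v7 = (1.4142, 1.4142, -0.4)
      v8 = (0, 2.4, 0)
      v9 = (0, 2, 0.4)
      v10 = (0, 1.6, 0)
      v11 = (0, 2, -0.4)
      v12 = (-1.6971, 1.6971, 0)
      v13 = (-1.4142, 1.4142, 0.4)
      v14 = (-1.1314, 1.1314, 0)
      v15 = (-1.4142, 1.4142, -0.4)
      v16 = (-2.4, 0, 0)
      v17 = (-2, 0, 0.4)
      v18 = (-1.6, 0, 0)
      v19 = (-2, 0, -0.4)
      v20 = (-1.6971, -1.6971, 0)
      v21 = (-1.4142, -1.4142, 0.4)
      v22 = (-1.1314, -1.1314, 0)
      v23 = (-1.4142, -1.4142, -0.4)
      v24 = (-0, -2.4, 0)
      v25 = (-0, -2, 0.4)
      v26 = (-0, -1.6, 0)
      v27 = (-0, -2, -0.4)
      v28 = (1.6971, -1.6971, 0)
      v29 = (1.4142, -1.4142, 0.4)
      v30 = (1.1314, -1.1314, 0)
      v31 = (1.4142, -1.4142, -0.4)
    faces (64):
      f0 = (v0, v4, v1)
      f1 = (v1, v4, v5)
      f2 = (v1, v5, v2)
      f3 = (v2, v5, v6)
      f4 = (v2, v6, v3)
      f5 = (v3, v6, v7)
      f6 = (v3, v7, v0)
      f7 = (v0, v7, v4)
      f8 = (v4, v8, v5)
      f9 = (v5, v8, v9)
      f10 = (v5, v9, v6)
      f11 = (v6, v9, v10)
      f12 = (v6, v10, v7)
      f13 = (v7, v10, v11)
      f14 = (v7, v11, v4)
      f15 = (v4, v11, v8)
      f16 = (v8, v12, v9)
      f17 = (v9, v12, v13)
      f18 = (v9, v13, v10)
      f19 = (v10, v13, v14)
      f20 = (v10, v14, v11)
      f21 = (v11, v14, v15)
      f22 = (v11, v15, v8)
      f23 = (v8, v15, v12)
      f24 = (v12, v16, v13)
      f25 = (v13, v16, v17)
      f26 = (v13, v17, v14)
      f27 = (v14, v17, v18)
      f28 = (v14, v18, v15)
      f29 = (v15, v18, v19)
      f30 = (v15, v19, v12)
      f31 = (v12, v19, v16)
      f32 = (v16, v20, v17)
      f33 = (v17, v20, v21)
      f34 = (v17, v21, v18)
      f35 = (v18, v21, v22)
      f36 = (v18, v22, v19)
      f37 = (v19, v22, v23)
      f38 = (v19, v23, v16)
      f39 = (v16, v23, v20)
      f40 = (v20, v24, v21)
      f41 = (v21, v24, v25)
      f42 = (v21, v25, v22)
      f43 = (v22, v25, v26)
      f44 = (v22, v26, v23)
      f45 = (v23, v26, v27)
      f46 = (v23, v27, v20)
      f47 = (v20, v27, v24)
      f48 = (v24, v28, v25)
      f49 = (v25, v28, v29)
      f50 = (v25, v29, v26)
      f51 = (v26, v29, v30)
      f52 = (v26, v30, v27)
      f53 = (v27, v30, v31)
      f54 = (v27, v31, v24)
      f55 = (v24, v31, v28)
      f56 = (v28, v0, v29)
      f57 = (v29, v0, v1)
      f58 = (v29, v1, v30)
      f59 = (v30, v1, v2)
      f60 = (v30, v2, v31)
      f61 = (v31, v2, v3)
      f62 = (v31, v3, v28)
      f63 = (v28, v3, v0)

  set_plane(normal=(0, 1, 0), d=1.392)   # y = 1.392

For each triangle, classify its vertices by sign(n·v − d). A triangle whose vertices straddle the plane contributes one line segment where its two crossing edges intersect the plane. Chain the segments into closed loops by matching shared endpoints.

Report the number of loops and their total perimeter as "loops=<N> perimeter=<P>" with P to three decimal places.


loops=2 perimeter=6.293

Straddling triangles (20 of 64):
  (v0,v4,v1) [-+-] → (1.82347, 1.392, 0)–(1.75155, 1.392, 0.0719109)  len=0.1017
  (v1,v4,v5) [-++] → (1.75155, 1.392, 0.0719109)–(1.4234, 1.392, 0.4)  len=0.4640
  (v1,v5,v2) [-+-] → (1.4234, 1.392, 0.4)–(1.41712, 1.392, 0.393721)  len=0.0089
  (v2,v5,v6) [-+-] → (1.41712, 1.392, 0.393721)–(1.392, 1.392, 0.3686)  len=0.0355
  (v3,v6,v7) [--+] → (1.392, 1.392, -0.3686)–(1.4234, 1.392, -0.4)  len=0.0444
  (v3,v7,v0) [-+-] → (1.4234, 1.392, -0.4)–(1.42968, 1.392, -0.393721)  len=0.0089
  (v0,v7,v4) [-++] → (1.42968, 1.392, -0.393721)–(1.82347, 1.392, 0)  len=0.5569
  (v5,v9,v6) [++-] → (0.791954, 1.392, 0.120009)–(1.392, 1.392, 0.3686)  len=0.6495
  (v6,v9,v10) [-++] → (0.791954, 1.392, 0.120009)–(0.502201, 1.392, 0)  len=0.3136
  (v6,v10,v7) [-++] → (0.502201, 1.392, 0)–(1.392, 1.392, -0.3686)  len=0.9631
  (v10,v13,v14) [++-] → (-1.392, 1.392, 0.3686)–(-0.502201, 1.392, 0)  len=0.9631
  (v10,v14,v11) [+-+] → (-0.502201, 1.392, 0)–(-0.791954, 1.392, -0.120009)  len=0.3136
  (v11,v14,v15) [+-+] → (-0.791954, 1.392, -0.120009)–(-1.392, 1.392, -0.3686)  len=0.6495
  (v12,v16,v13) [+-+] → (-1.82347, 1.392, 0)–(-1.42968, 1.392, 0.393721)  len=0.5569
  (v13,v16,v17) [+--] → (-1.42968, 1.392, 0.393721)–(-1.4234, 1.392, 0.4)  len=0.0089
  (v13,v17,v14) [+--] → (-1.4234, 1.392, 0.4)–(-1.392, 1.392, 0.3686)  len=0.0444
  (v14,v18,v15) [--+] → (-1.41712, 1.392, -0.393721)–(-1.392, 1.392, -0.3686)  len=0.0355
  (v15,v18,v19) [+--] → (-1.41712, 1.392, -0.393721)–(-1.4234, 1.392, -0.4)  len=0.0089
  (v15,v19,v12) [+-+] → (-1.4234, 1.392, -0.4)–(-1.75155, 1.392, -0.0719109)  len=0.4640
  (v12,v19,v16) [+--] → (-1.75155, 1.392, -0.0719109)–(-1.82347, 1.392, 0)  len=0.1017

Chained into 2 loop(s):
  loop 1: 10 segments, perimeter = 3.1465
  loop 2: 10 segments, perimeter = 3.1465
Total perimeter = 6.293


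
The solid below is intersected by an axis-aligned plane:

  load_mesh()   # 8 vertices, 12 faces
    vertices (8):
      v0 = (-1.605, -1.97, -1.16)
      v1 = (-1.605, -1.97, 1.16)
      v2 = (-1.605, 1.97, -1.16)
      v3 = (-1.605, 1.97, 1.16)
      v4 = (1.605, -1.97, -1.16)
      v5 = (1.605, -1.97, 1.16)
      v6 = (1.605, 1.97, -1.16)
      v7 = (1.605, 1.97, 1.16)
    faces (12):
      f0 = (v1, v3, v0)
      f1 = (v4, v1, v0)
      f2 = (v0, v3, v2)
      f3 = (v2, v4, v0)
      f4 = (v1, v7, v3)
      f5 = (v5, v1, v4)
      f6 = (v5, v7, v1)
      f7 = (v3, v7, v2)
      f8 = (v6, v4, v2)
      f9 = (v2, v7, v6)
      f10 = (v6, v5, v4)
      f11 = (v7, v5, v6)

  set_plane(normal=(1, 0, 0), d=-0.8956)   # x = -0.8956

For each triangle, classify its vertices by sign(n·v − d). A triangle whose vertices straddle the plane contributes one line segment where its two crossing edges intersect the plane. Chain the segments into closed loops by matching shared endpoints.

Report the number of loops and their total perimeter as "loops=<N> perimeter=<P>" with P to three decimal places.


Straddling triangles (8 of 12):
  (v4,v1,v0) [+--] → (-0.8956, -1.97, 0.647287)–(-0.8956, -1.97, -1.16)  len=1.8073
  (v2,v4,v0) [-+-] → (-0.8956, 1.09927, -1.16)–(-0.8956, -1.97, -1.16)  len=3.0693
  (v1,v7,v3) [-+-] → (-0.8956, -1.09927, 1.16)–(-0.8956, 1.97, 1.16)  len=3.0693
  (v5,v1,v4) [+-+] → (-0.8956, -1.97, 1.16)–(-0.8956, -1.97, 0.647287)  len=0.5127
  (v5,v7,v1) [++-] → (-0.8956, -1.09927, 1.16)–(-0.8956, -1.97, 1.16)  len=0.8707
  (v3,v7,v2) [-+-] → (-0.8956, 1.97, 1.16)–(-0.8956, 1.97, -0.647287)  len=1.8073
  (v6,v4,v2) [++-] → (-0.8956, 1.09927, -1.16)–(-0.8956, 1.97, -1.16)  len=0.8707
  (v2,v7,v6) [-++] → (-0.8956, 1.97, -0.647287)–(-0.8956, 1.97, -1.16)  len=0.5127

Chained into 1 loop(s):
  loop 1: 8 segments, perimeter = 12.5200
Total perimeter = 12.520

loops=1 perimeter=12.520


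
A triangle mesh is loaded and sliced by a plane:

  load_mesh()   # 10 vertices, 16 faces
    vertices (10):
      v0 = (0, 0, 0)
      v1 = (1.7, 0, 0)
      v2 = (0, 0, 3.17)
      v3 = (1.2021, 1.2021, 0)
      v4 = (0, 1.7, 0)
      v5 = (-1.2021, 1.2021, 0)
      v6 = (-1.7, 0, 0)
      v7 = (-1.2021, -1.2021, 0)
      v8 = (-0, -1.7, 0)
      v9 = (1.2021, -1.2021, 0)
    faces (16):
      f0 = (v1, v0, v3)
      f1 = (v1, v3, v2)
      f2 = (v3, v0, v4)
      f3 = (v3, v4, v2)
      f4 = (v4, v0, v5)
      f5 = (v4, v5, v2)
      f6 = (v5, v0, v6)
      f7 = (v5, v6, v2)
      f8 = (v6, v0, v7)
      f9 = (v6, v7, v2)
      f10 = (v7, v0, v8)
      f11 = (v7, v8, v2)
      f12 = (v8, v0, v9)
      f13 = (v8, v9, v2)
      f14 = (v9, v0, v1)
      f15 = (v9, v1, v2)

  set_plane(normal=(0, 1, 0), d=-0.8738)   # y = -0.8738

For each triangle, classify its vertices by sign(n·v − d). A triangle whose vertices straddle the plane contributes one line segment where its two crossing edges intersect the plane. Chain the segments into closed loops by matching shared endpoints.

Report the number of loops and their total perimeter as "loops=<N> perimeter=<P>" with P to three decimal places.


Straddling triangles (8 of 16):
  (v6,v0,v7) [++-] → (-0.8738, -0.8738, 0)–(-1.33808, -0.8738, 0)  len=0.4643
  (v6,v7,v2) [+-+] → (-1.33808, -0.8738, 0)–(-0.8738, -0.8738, 0.865744)  len=0.9824
  (v7,v0,v8) [-+-] → (-0.8738, -0.8738, 0)–(0, -0.8738, 0)  len=0.8738
  (v7,v8,v2) [--+] → (0, -0.8738, 1.54062)–(-0.8738, -0.8738, 0.865744)  len=1.1041
  (v8,v0,v9) [-+-] → (0, -0.8738, 0)–(0.8738, -0.8738, 0)  len=0.8738
  (v8,v9,v2) [--+] → (0.8738, -0.8738, 0.865744)–(0, -0.8738, 1.54062)  len=1.1041
  (v9,v0,v1) [-++] → (0.8738, -0.8738, 0)–(1.33808, -0.8738, 0)  len=0.4643
  (v9,v1,v2) [-++] → (1.33808, -0.8738, 0)–(0.8738, -0.8738, 0.865744)  len=0.9824

Chained into 1 loop(s):
  loop 1: 8 segments, perimeter = 6.8491
Total perimeter = 6.849

loops=1 perimeter=6.849


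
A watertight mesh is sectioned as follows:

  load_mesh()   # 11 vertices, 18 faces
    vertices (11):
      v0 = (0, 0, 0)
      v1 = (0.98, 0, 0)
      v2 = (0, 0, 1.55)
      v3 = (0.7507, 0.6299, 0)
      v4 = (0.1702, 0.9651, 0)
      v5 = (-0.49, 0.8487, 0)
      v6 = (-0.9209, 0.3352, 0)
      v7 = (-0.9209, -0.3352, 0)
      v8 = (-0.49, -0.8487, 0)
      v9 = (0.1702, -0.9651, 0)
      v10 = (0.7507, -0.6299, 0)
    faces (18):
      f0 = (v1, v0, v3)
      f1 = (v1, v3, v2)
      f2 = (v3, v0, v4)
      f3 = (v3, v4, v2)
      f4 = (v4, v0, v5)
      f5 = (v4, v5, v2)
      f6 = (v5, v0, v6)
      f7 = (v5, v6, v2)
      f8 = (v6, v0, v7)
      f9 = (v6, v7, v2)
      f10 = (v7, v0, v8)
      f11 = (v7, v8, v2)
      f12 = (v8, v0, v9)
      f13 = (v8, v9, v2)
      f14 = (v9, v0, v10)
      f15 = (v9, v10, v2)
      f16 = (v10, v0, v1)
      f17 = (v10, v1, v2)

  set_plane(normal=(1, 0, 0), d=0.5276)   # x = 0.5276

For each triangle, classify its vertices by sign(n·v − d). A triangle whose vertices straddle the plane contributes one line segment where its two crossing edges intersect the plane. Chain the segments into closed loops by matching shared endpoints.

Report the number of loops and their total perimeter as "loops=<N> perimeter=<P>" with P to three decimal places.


Straddling triangles (8 of 18):
  (v1,v0,v3) [+-+] → (0.5276, 0, 0)–(0.5276, 0.4427, 0)  len=0.4427
  (v1,v3,v2) [++-] → (0.5276, 0.4427, 0.460643)–(0.5276, 0, 0.715531)  len=0.5108
  (v3,v0,v4) [+--] → (0.5276, 0.4427, 0)–(0.5276, 0.758725, 0)  len=0.3160
  (v3,v4,v2) [+--] → (0.5276, 0.758725, 0)–(0.5276, 0.4427, 0.460643)  len=0.5586
  (v9,v0,v10) [--+] → (0.5276, -0.4427, 0)–(0.5276, -0.758725, 0)  len=0.3160
  (v9,v10,v2) [-+-] → (0.5276, -0.758725, 0)–(0.5276, -0.4427, 0.460643)  len=0.5586
  (v10,v0,v1) [+-+] → (0.5276, -0.4427, 0)–(0.5276, 0, 0)  len=0.4427
  (v10,v1,v2) [++-] → (0.5276, 0, 0.715531)–(0.5276, -0.4427, 0.460643)  len=0.5108

Chained into 1 loop(s):
  loop 1: 8 segments, perimeter = 3.6564
Total perimeter = 3.656

loops=1 perimeter=3.656


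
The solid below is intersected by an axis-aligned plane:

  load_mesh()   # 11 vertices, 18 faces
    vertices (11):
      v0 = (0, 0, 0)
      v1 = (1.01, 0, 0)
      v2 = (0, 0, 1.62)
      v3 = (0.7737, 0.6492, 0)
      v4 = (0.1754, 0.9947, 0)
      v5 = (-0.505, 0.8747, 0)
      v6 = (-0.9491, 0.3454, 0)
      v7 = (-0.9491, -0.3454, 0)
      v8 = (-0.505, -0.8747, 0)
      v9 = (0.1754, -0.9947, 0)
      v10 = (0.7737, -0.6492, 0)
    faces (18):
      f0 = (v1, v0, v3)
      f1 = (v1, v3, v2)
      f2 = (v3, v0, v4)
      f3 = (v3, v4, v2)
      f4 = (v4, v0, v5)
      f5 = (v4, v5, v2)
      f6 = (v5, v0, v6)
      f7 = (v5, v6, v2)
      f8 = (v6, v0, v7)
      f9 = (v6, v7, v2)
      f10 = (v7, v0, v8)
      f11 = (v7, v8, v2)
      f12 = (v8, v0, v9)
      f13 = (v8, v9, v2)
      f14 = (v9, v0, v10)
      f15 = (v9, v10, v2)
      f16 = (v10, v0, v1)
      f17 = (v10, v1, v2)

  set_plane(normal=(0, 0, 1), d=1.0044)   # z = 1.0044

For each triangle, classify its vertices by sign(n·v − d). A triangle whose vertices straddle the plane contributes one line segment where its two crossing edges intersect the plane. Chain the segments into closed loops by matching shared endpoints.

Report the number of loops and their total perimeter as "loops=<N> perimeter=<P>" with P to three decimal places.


loops=1 perimeter=2.363

Straddling triangles (9 of 18):
  (v1,v3,v2) [--+] → (0.294006, 0.246696, 1.0044)–(0.3838, 0, 1.0044)  len=0.2625
  (v3,v4,v2) [--+] → (0.066652, 0.377986, 1.0044)–(0.294006, 0.246696, 1.0044)  len=0.2625
  (v4,v5,v2) [--+] → (-0.1919, 0.332386, 1.0044)–(0.066652, 0.377986, 1.0044)  len=0.2625
  (v5,v6,v2) [--+] → (-0.360658, 0.131252, 1.0044)–(-0.1919, 0.332386, 1.0044)  len=0.2626
  (v6,v7,v2) [--+] → (-0.360658, -0.131252, 1.0044)–(-0.360658, 0.131252, 1.0044)  len=0.2625
  (v7,v8,v2) [--+] → (-0.1919, -0.332386, 1.0044)–(-0.360658, -0.131252, 1.0044)  len=0.2626
  (v8,v9,v2) [--+] → (0.066652, -0.377986, 1.0044)–(-0.1919, -0.332386, 1.0044)  len=0.2625
  (v9,v10,v2) [--+] → (0.294006, -0.246696, 1.0044)–(0.066652, -0.377986, 1.0044)  len=0.2625
  (v10,v1,v2) [--+] → (0.3838, 0, 1.0044)–(0.294006, -0.246696, 1.0044)  len=0.2625

Chained into 1 loop(s):
  loop 1: 9 segments, perimeter = 2.3628
Total perimeter = 2.363


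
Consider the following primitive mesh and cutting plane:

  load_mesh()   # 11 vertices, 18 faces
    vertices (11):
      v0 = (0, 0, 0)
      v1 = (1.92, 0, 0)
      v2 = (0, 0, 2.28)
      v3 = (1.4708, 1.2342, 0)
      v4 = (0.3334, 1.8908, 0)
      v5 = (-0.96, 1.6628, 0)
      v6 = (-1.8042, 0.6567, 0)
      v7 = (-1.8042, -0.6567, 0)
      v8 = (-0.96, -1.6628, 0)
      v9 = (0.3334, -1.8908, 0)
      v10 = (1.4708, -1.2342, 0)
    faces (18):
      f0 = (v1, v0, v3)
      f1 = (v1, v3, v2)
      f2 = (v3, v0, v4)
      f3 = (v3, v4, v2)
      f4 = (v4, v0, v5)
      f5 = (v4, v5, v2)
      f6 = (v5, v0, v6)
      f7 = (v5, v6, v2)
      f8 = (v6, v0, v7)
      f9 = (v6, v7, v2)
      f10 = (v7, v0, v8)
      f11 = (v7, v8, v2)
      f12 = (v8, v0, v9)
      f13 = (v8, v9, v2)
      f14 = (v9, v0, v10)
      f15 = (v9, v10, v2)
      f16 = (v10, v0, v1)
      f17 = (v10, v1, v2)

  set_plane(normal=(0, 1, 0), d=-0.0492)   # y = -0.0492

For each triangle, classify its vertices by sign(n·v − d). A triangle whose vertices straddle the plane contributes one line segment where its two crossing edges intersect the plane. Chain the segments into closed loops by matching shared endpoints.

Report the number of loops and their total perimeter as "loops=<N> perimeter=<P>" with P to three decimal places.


Straddling triangles (10 of 18):
  (v6,v0,v7) [++-] → (-0.135171, -0.0492, 0)–(-1.8042, -0.0492, 0)  len=1.6690
  (v6,v7,v2) [+-+] → (-1.8042, -0.0492, 0)–(-0.135171, -0.0492, 2.10918)  len=2.6897
  (v7,v0,v8) [-+-] → (-0.135171, -0.0492, 0)–(-0.0284051, -0.0492, 0)  len=0.1068
  (v7,v8,v2) [--+] → (-0.0284051, -0.0492, 2.21254)–(-0.135171, -0.0492, 2.10918)  len=0.1486
  (v8,v0,v9) [-+-] → (-0.0284051, -0.0492, 0)–(0.00867531, -0.0492, 0)  len=0.0371
  (v8,v9,v2) [--+] → (0.00867531, -0.0492, 2.22067)–(-0.0284051, -0.0492, 2.21254)  len=0.0380
  (v9,v0,v10) [-+-] → (0.00867531, -0.0492, 0)–(0.0586318, -0.0492, 0)  len=0.0500
  (v9,v10,v2) [--+] → (0.0586318, -0.0492, 2.18911)–(0.00867531, -0.0492, 2.22067)  len=0.0591
  (v10,v0,v1) [-++] → (0.0586318, -0.0492, 0)–(1.90209, -0.0492, 0)  len=1.8435
  (v10,v1,v2) [-++] → (1.90209, -0.0492, 0)–(0.0586318, -0.0492, 2.18911)  len=2.8619

Chained into 1 loop(s):
  loop 1: 10 segments, perimeter = 9.5035
Total perimeter = 9.504

loops=1 perimeter=9.504


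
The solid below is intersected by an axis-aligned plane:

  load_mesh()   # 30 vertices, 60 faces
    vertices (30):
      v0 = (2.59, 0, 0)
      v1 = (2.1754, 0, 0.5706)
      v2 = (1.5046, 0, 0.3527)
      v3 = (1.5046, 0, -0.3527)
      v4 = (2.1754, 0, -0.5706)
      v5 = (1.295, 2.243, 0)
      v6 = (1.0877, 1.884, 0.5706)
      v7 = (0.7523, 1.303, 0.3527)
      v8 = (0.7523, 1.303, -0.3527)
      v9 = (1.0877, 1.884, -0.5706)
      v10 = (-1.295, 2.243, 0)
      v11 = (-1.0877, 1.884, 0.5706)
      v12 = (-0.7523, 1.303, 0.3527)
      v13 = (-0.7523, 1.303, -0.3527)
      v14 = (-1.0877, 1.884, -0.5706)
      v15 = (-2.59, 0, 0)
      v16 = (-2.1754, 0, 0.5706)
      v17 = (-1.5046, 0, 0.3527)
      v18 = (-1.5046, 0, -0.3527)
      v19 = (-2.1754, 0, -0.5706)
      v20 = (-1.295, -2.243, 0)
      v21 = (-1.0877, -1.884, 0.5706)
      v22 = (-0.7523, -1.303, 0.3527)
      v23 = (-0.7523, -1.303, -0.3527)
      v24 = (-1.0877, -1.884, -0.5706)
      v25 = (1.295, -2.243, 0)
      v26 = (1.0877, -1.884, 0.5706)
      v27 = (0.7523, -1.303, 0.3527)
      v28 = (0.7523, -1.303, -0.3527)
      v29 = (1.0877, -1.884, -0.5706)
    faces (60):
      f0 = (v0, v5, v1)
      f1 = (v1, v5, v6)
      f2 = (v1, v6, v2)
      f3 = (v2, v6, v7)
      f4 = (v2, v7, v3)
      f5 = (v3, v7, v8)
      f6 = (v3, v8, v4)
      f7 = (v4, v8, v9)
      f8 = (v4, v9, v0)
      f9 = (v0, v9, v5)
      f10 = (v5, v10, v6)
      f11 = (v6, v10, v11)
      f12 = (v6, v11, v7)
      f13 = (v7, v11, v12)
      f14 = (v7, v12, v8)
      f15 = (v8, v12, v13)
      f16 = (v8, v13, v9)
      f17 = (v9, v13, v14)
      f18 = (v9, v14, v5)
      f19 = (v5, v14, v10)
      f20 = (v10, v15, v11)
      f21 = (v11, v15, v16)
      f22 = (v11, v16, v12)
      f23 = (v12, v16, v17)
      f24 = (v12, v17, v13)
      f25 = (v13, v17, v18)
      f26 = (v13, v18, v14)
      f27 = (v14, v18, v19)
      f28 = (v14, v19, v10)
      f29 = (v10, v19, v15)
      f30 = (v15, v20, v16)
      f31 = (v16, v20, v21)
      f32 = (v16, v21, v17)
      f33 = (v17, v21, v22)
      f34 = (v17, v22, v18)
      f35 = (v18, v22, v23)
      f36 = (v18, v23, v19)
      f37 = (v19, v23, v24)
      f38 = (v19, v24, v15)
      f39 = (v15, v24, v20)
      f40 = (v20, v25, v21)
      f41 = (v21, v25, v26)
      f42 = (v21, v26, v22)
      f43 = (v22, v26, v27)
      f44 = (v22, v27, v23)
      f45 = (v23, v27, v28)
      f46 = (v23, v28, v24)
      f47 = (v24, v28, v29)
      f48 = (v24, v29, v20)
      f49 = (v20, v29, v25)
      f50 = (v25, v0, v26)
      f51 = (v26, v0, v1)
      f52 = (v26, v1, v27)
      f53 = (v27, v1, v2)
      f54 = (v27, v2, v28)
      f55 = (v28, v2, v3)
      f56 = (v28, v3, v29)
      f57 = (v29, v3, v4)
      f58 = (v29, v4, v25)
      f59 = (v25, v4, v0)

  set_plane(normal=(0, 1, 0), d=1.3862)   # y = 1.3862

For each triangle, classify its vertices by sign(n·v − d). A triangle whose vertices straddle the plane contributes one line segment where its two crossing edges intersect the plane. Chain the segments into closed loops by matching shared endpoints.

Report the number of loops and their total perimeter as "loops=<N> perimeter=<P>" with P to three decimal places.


loops=1 perimeter=8.440

Straddling triangles (18 of 60):
  (v0,v5,v1) [-+-] → (1.78967, 1.3862, 0)–(1.6313, 1.3862, 0.217963)  len=0.2694
  (v1,v5,v6) [-++] → (1.6313, 1.3862, 0.217963)–(1.3751, 1.3862, 0.5706)  len=0.4359
  (v1,v6,v2) [-+-] → (1.3751, 1.3862, 0.5706)–(1.19786, 1.3862, 0.513025)  len=0.1864
  (v2,v6,v7) [-+-] → (1.19786, 1.3862, 0.513025)–(0.80033, 1.3862, 0.383904)  len=0.4180
  (v4,v8,v9) [--+] → (0.80033, 1.3862, -0.383904)–(1.3751, 1.3862, -0.5706)  len=0.6043
  (v4,v9,v0) [-+-] → (1.3751, 1.3862, -0.5706)–(1.48465, 1.3862, -0.419833)  len=0.1864
  (v0,v9,v5) [-++] → (1.48465, 1.3862, -0.419833)–(1.78967, 1.3862, 0)  len=0.5189
  (v6,v11,v7) [++-] → (0.488809, 1.3862, 0.383904)–(0.80033, 1.3862, 0.383904)  len=0.3115
  (v7,v11,v12) [-+-] → (0.488809, 1.3862, 0.383904)–(-0.80033, 1.3862, 0.383904)  len=1.2891
  (v8,v13,v9) [--+] → (-0.488809, 1.3862, -0.383904)–(0.80033, 1.3862, -0.383904)  len=1.2891
  (v9,v13,v14) [+-+] → (-0.488809, 1.3862, -0.383904)–(-0.80033, 1.3862, -0.383904)  len=0.3115
  (v10,v15,v11) [+-+] → (-1.78967, 1.3862, 0)–(-1.48465, 1.3862, 0.419833)  len=0.5189
  (v11,v15,v16) [+--] → (-1.48465, 1.3862, 0.419833)–(-1.3751, 1.3862, 0.5706)  len=0.1864
  (v11,v16,v12) [+--] → (-1.3751, 1.3862, 0.5706)–(-0.80033, 1.3862, 0.383904)  len=0.6043
  (v13,v18,v14) [--+] → (-1.19786, 1.3862, -0.513025)–(-0.80033, 1.3862, -0.383904)  len=0.4180
  (v14,v18,v19) [+--] → (-1.19786, 1.3862, -0.513025)–(-1.3751, 1.3862, -0.5706)  len=0.1864
  (v14,v19,v10) [+-+] → (-1.3751, 1.3862, -0.5706)–(-1.6313, 1.3862, -0.217963)  len=0.4359
  (v10,v19,v15) [+--] → (-1.6313, 1.3862, -0.217963)–(-1.78967, 1.3862, 0)  len=0.2694

Chained into 1 loop(s):
  loop 1: 18 segments, perimeter = 8.4399
Total perimeter = 8.440


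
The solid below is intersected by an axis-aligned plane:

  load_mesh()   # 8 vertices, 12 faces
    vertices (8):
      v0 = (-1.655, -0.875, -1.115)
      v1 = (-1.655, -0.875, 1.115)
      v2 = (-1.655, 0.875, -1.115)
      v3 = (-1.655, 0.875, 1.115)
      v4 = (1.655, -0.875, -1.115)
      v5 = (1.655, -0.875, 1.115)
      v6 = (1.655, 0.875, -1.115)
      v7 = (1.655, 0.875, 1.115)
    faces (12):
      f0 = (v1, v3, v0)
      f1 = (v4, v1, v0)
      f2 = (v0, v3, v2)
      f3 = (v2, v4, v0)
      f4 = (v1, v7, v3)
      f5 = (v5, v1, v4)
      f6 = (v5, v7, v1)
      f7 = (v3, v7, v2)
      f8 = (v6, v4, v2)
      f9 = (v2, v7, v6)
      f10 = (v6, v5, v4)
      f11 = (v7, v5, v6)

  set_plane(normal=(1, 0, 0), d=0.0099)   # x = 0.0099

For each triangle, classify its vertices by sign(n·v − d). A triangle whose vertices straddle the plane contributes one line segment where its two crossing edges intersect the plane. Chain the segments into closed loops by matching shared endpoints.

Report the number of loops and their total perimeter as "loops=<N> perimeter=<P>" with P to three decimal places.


loops=1 perimeter=7.960

Straddling triangles (8 of 12):
  (v4,v1,v0) [+--] → (0.0099, -0.875, -0.00666979)–(0.0099, -0.875, -1.115)  len=1.1083
  (v2,v4,v0) [-+-] → (0.0099, -0.00523414, -1.115)–(0.0099, -0.875, -1.115)  len=0.8698
  (v1,v7,v3) [-+-] → (0.0099, 0.00523414, 1.115)–(0.0099, 0.875, 1.115)  len=0.8698
  (v5,v1,v4) [+-+] → (0.0099, -0.875, 1.115)–(0.0099, -0.875, -0.00666979)  len=1.1217
  (v5,v7,v1) [++-] → (0.0099, 0.00523414, 1.115)–(0.0099, -0.875, 1.115)  len=0.8802
  (v3,v7,v2) [-+-] → (0.0099, 0.875, 1.115)–(0.0099, 0.875, 0.00666979)  len=1.1083
  (v6,v4,v2) [++-] → (0.0099, -0.00523414, -1.115)–(0.0099, 0.875, -1.115)  len=0.8802
  (v2,v7,v6) [-++] → (0.0099, 0.875, 0.00666979)–(0.0099, 0.875, -1.115)  len=1.1217

Chained into 1 loop(s):
  loop 1: 8 segments, perimeter = 7.9600
Total perimeter = 7.960


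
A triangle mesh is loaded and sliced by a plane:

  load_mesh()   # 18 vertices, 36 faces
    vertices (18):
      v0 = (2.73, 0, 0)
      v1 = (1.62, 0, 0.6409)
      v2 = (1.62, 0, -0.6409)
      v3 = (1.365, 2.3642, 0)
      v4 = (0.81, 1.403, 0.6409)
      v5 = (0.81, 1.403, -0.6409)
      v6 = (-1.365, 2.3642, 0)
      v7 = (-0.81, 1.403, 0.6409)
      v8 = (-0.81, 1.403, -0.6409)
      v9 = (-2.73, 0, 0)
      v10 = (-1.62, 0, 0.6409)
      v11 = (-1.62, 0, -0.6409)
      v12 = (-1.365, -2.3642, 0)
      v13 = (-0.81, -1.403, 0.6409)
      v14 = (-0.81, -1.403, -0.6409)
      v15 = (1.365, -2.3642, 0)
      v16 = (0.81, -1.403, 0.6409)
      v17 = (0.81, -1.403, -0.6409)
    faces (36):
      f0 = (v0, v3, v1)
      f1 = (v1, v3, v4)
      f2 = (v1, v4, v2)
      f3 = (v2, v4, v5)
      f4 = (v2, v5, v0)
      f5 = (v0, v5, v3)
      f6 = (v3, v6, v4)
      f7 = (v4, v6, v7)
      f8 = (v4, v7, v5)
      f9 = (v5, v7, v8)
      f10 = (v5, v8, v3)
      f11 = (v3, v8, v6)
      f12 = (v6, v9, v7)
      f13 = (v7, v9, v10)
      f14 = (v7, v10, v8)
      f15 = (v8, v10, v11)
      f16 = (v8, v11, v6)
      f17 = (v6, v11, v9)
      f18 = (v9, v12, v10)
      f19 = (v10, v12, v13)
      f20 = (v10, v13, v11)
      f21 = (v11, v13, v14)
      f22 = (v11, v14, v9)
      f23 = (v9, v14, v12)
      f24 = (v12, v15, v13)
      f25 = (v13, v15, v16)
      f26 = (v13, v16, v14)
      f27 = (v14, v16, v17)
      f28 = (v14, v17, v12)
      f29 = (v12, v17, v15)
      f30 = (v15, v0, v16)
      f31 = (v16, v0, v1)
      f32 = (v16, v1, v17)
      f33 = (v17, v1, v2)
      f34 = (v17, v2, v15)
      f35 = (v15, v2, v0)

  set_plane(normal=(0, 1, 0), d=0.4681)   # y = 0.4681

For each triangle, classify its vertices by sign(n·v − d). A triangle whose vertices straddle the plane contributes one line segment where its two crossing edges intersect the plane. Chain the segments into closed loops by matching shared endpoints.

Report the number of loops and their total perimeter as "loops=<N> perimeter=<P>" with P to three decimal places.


Straddling triangles (12 of 36):
  (v0,v3,v1) [-+-] → (2.45974, 0.4681, 0)–(1.56951, 0.4681, 0.514005)  len=1.0280
  (v1,v3,v4) [-++] → (1.56951, 0.4681, 0.514005)–(1.34975, 0.4681, 0.6409)  len=0.2538
  (v1,v4,v2) [-+-] → (1.34975, 0.4681, 0.6409)–(1.34975, 0.4681, -0.213237)  len=0.8541
  (v2,v4,v5) [-++] → (1.34975, 0.4681, -0.213237)–(1.34975, 0.4681, -0.6409)  len=0.4277
  (v2,v5,v0) [-+-] → (1.34975, 0.4681, -0.6409)–(2.08941, 0.4681, -0.213831)  len=0.8541
  (v0,v5,v3) [-++] → (2.08941, 0.4681, -0.213831)–(2.45974, 0.4681, 0)  len=0.4276
  (v6,v9,v7) [+-+] → (-2.45974, 0.4681, 0)–(-2.08941, 0.4681, 0.213831)  len=0.4276
  (v7,v9,v10) [+--] → (-2.08941, 0.4681, 0.213831)–(-1.34975, 0.4681, 0.6409)  len=0.8541
  (v7,v10,v8) [+-+] → (-1.34975, 0.4681, 0.6409)–(-1.34975, 0.4681, 0.213237)  len=0.4277
  (v8,v10,v11) [+--] → (-1.34975, 0.4681, 0.213237)–(-1.34975, 0.4681, -0.6409)  len=0.8541
  (v8,v11,v6) [+-+] → (-1.34975, 0.4681, -0.6409)–(-1.56951, 0.4681, -0.514005)  len=0.2538
  (v6,v11,v9) [+--] → (-1.56951, 0.4681, -0.514005)–(-2.45974, 0.4681, 0)  len=1.0280

Chained into 2 loop(s):
  loop 1: 6 segments, perimeter = 3.8453
  loop 2: 6 segments, perimeter = 3.8453
Total perimeter = 7.691

loops=2 perimeter=7.691


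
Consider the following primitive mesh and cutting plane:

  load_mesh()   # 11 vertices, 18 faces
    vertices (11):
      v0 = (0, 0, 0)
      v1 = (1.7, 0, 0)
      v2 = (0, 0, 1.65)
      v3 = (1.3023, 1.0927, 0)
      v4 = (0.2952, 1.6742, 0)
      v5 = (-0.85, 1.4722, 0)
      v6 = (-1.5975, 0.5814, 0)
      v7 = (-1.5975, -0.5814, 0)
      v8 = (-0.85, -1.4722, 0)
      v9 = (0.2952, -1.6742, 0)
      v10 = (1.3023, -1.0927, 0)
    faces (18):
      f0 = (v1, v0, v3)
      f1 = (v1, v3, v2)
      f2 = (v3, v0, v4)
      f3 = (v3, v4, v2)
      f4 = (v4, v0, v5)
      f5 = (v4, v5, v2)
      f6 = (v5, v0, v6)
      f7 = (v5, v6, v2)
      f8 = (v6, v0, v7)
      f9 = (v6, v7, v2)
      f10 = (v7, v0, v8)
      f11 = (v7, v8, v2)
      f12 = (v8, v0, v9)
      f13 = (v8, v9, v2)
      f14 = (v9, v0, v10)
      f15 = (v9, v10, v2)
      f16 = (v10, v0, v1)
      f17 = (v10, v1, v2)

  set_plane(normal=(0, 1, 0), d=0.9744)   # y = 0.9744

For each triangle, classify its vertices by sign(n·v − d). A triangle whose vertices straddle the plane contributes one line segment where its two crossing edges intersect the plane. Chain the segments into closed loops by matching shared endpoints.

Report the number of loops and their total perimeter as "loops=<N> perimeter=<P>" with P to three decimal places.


Straddling triangles (8 of 18):
  (v1,v0,v3) [--+] → (1.16131, 0.9744, 0)–(1.34536, 0.9744, 0)  len=0.1840
  (v1,v3,v2) [-+-] → (1.34536, 0.9744, 0)–(1.16131, 0.9744, 0.178635)  len=0.2565
  (v3,v0,v4) [+-+] → (1.16131, 0.9744, 0)–(0.171809, 0.9744, 0)  len=0.9895
  (v3,v4,v2) [++-] → (0.171809, 0.9744, 0.689685)–(1.16131, 0.9744, 0.178635)  len=1.1137
  (v4,v0,v5) [+-+] → (0.171809, 0.9744, 0)–(-0.562587, 0.9744, 0)  len=0.7344
  (v4,v5,v2) [++-] → (-0.562587, 0.9744, 0.55792)–(0.171809, 0.9744, 0.689685)  len=0.7461
  (v5,v0,v6) [+--] → (-0.562587, 0.9744, 0)–(-1.26772, 0.9744, 0)  len=0.7051
  (v5,v6,v2) [+--] → (-1.26772, 0.9744, 0)–(-0.562587, 0.9744, 0.55792)  len=0.8992

Chained into 1 loop(s):
  loop 1: 8 segments, perimeter = 5.6285
Total perimeter = 5.629

loops=1 perimeter=5.629


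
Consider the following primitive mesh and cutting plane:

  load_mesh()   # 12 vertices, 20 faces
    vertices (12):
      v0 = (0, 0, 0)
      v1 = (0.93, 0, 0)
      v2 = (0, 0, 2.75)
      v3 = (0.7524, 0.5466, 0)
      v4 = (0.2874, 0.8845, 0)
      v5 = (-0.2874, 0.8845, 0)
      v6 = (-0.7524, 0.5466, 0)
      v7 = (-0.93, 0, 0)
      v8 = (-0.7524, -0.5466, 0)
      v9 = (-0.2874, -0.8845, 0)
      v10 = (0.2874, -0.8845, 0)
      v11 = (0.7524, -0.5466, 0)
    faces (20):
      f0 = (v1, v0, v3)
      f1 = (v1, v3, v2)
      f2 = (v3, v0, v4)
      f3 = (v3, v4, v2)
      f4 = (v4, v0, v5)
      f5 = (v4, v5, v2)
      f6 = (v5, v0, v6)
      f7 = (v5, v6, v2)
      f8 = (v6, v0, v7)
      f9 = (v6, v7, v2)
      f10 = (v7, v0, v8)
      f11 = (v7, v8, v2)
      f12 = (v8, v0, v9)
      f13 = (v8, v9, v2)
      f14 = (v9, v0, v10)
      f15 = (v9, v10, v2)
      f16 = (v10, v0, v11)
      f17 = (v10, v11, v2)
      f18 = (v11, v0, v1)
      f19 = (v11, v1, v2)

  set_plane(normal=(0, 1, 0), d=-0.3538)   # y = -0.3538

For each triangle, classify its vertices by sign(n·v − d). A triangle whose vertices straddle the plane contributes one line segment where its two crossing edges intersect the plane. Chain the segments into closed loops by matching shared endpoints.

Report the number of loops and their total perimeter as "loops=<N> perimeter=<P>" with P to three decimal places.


Straddling triangles (10 of 20):
  (v7,v0,v8) [++-] → (-0.487009, -0.3538, 0)–(-0.815044, -0.3538, 0)  len=0.3280
  (v7,v8,v2) [+-+] → (-0.815044, -0.3538, 0)–(-0.487009, -0.3538, 0.969996)  len=1.0240
  (v8,v0,v9) [-+-] → (-0.487009, -0.3538, 0)–(-0.11496, -0.3538, 0)  len=0.3720
  (v8,v9,v2) [--+] → (-0.11496, -0.3538, 1.65)–(-0.487009, -0.3538, 0.969996)  len=0.7751
  (v9,v0,v10) [-+-] → (-0.11496, -0.3538, 0)–(0.11496, -0.3538, 0)  len=0.2299
  (v9,v10,v2) [--+] → (0.11496, -0.3538, 1.65)–(-0.11496, -0.3538, 1.65)  len=0.2299
  (v10,v0,v11) [-+-] → (0.11496, -0.3538, 0)–(0.487009, -0.3538, 0)  len=0.3720
  (v10,v11,v2) [--+] → (0.487009, -0.3538, 0.969996)–(0.11496, -0.3538, 1.65)  len=0.7751
  (v11,v0,v1) [-++] → (0.487009, -0.3538, 0)–(0.815044, -0.3538, 0)  len=0.3280
  (v11,v1,v2) [-++] → (0.815044, -0.3538, 0)–(0.487009, -0.3538, 0.969996)  len=1.0240

Chained into 1 loop(s):
  loop 1: 10 segments, perimeter = 5.4582
Total perimeter = 5.458

loops=1 perimeter=5.458


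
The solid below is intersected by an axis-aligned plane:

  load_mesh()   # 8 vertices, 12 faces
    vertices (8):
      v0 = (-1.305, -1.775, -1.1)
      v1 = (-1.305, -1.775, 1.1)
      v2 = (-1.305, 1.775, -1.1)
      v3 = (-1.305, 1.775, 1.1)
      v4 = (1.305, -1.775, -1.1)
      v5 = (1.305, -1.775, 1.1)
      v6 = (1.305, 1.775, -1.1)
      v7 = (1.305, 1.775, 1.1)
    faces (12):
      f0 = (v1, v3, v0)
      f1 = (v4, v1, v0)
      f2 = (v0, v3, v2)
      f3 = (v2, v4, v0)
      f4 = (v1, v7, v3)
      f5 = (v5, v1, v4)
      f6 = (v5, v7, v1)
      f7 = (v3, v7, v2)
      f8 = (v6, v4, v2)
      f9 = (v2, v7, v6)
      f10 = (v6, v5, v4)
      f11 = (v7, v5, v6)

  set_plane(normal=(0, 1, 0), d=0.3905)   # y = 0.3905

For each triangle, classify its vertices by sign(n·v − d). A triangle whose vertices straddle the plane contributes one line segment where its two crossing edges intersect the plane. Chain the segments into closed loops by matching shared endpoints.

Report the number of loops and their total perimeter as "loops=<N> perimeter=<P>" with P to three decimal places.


loops=1 perimeter=9.620

Straddling triangles (8 of 12):
  (v1,v3,v0) [-+-] → (-1.305, 0.3905, 1.1)–(-1.305, 0.3905, 0.242)  len=0.8580
  (v0,v3,v2) [-++] → (-1.305, 0.3905, 0.242)–(-1.305, 0.3905, -1.1)  len=1.3420
  (v2,v4,v0) [+--] → (-0.2871, 0.3905, -1.1)–(-1.305, 0.3905, -1.1)  len=1.0179
  (v1,v7,v3) [-++] → (0.2871, 0.3905, 1.1)–(-1.305, 0.3905, 1.1)  len=1.5921
  (v5,v7,v1) [-+-] → (1.305, 0.3905, 1.1)–(0.2871, 0.3905, 1.1)  len=1.0179
  (v6,v4,v2) [+-+] → (1.305, 0.3905, -1.1)–(-0.2871, 0.3905, -1.1)  len=1.5921
  (v6,v5,v4) [+--] → (1.305, 0.3905, -0.242)–(1.305, 0.3905, -1.1)  len=0.8580
  (v7,v5,v6) [+-+] → (1.305, 0.3905, 1.1)–(1.305, 0.3905, -0.242)  len=1.3420

Chained into 1 loop(s):
  loop 1: 8 segments, perimeter = 9.6200
Total perimeter = 9.620


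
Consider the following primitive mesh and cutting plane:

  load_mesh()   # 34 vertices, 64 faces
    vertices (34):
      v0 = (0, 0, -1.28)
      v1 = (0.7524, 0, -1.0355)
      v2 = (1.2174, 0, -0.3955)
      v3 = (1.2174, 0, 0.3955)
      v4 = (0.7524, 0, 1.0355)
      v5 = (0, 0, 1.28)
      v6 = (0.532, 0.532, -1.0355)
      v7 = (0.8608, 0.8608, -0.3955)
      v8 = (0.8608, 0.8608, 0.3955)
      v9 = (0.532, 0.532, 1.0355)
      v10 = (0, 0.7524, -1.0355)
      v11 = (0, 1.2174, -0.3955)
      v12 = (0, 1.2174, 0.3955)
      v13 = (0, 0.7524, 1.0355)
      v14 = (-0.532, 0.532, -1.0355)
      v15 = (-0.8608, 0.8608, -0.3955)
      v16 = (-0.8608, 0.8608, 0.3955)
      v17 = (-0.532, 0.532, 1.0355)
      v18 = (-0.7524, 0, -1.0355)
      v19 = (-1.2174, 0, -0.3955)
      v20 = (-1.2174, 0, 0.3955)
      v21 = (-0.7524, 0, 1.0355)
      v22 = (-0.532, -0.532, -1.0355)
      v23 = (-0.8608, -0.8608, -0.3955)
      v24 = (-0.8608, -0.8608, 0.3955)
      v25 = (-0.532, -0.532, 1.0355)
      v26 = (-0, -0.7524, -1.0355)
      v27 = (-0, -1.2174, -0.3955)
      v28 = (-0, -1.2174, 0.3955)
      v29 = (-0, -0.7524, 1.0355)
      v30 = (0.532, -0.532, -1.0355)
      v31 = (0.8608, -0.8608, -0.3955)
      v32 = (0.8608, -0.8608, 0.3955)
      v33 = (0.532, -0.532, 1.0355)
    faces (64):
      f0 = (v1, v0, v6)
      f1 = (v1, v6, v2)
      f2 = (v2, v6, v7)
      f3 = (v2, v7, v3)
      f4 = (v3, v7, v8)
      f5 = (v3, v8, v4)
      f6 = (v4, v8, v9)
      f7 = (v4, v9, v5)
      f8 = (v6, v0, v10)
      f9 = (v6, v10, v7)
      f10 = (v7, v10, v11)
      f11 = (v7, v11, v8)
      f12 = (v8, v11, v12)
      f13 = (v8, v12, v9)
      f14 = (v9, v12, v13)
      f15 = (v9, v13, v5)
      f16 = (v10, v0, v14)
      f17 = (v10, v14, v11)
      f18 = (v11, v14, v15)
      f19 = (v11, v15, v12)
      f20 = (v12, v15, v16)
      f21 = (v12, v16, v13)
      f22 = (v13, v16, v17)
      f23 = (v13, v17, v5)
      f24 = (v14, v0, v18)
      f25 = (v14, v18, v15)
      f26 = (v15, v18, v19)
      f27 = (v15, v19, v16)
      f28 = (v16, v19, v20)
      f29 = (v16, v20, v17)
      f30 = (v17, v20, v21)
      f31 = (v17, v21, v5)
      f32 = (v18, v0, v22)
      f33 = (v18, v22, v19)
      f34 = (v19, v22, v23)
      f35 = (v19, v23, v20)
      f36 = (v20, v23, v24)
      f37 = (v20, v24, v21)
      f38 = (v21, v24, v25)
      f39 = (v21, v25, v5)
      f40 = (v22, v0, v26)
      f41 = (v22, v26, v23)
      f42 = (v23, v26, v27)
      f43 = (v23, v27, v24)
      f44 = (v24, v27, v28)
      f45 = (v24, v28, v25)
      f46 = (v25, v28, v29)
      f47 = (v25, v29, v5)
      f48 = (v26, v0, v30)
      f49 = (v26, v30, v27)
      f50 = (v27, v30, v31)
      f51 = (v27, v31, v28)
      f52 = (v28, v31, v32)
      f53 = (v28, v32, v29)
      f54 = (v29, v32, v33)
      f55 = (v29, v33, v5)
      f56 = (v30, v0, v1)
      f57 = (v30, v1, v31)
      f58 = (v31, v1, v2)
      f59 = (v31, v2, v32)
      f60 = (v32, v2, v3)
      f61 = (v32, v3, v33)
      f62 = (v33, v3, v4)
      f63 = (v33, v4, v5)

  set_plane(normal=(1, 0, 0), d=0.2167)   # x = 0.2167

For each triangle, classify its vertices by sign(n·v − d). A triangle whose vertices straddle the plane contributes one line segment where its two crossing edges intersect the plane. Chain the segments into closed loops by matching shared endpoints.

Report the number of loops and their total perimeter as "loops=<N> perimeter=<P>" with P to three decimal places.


loops=1 perimeter=7.497

Straddling triangles (20 of 64):
  (v1,v0,v6) [+-+] → (0.2167, 0, -1.20958)–(0.2167, 0.2167, -1.18041)  len=0.2187
  (v4,v9,v5) [++-] → (0.2167, 0.2167, 1.18041)–(0.2167, 0, 1.20958)  len=0.2187
  (v6,v0,v10) [+--] → (0.2167, 0.2167, -1.18041)–(0.2167, 0.662624, -1.0355)  len=0.4689
  (v6,v10,v7) [+-+] → (0.2167, 0.662624, -1.0355)–(0.2167, 0.779689, -0.874385)  len=0.1992
  (v7,v10,v11) [+--] → (0.2167, 0.779689, -0.874385)–(0.2167, 1.12763, -0.3955)  len=0.5919
  (v7,v11,v8) [+-+] → (0.2167, 1.12763, -0.3955)–(0.2167, 1.12763, -0.196372)  len=0.1991
  (v8,v11,v12) [+--] → (0.2167, 1.12763, -0.196372)–(0.2167, 1.12763, 0.3955)  len=0.5919
  (v8,v12,v9) [+-+] → (0.2167, 1.12763, 0.3955)–(0.2167, 0.938215, 0.656192)  len=0.3222
  (v9,v12,v13) [+--] → (0.2167, 0.938215, 0.656192)–(0.2167, 0.662624, 1.0355)  len=0.4689
  (v9,v13,v5) [+--] → (0.2167, 0.662624, 1.0355)–(0.2167, 0.2167, 1.18041)  len=0.4689
  (v26,v0,v30) [--+] → (0.2167, -0.2167, -1.18041)–(0.2167, -0.662624, -1.0355)  len=0.4689
  (v26,v30,v27) [-+-] → (0.2167, -0.662624, -1.0355)–(0.2167, -0.938215, -0.656192)  len=0.4689
  (v27,v30,v31) [-++] → (0.2167, -0.938215, -0.656192)–(0.2167, -1.12763, -0.3955)  len=0.3222
  (v27,v31,v28) [-+-] → (0.2167, -1.12763, -0.3955)–(0.2167, -1.12763, 0.196372)  len=0.5919
  (v28,v31,v32) [-++] → (0.2167, -1.12763, 0.196372)–(0.2167, -1.12763, 0.3955)  len=0.1991
  (v28,v32,v29) [-+-] → (0.2167, -1.12763, 0.3955)–(0.2167, -0.779689, 0.874385)  len=0.5919
  (v29,v32,v33) [-++] → (0.2167, -0.779689, 0.874385)–(0.2167, -0.662624, 1.0355)  len=0.1992
  (v29,v33,v5) [-+-] → (0.2167, -0.662624, 1.0355)–(0.2167, -0.2167, 1.18041)  len=0.4689
  (v30,v0,v1) [+-+] → (0.2167, -0.2167, -1.18041)–(0.2167, 0, -1.20958)  len=0.2187
  (v33,v4,v5) [++-] → (0.2167, 0, 1.20958)–(0.2167, -0.2167, 1.18041)  len=0.2187

Chained into 1 loop(s):
  loop 1: 20 segments, perimeter = 7.4965
Total perimeter = 7.497


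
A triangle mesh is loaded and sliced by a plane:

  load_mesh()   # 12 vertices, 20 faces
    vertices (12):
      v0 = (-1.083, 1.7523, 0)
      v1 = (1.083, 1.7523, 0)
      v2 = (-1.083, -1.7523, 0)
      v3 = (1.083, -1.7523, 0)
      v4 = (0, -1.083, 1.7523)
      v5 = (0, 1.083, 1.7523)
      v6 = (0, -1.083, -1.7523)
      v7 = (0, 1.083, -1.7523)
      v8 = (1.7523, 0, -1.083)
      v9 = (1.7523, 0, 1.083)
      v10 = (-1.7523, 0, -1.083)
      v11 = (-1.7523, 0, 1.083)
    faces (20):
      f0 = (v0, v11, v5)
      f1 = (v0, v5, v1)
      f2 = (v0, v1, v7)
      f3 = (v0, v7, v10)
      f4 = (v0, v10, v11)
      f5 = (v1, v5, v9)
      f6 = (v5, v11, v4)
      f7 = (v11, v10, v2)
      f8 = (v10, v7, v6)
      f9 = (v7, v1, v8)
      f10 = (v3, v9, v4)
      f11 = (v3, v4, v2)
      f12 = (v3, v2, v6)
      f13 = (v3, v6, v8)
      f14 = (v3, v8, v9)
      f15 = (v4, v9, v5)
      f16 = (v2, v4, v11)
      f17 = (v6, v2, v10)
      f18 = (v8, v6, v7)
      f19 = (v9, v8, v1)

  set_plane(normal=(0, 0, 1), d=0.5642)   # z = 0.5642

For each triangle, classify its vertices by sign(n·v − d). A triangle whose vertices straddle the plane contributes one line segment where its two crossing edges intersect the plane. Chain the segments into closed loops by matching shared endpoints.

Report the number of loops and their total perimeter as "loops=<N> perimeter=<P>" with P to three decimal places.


loops=1 perimeter=10.476

Straddling triangles (10 of 20):
  (v0,v11,v5) [-++] → (-1.43168, 0.839421, 0.5642)–(-0.734299, 1.5368, 0.5642)  len=0.9862
  (v0,v5,v1) [-+-] → (-0.734299, 1.5368, 0.5642)–(0.734299, 1.5368, 0.5642)  len=1.4686
  (v0,v10,v11) [--+] → (-1.7523, 0, 0.5642)–(-1.43168, 0.839421, 0.5642)  len=0.8986
  (v1,v5,v9) [-++] → (0.734299, 1.5368, 0.5642)–(1.43168, 0.839421, 0.5642)  len=0.9862
  (v11,v10,v2) [+--] → (-1.7523, 0, 0.5642)–(-1.43168, -0.839421, 0.5642)  len=0.8986
  (v3,v9,v4) [-++] → (1.43168, -0.839421, 0.5642)–(0.734299, -1.5368, 0.5642)  len=0.9862
  (v3,v4,v2) [-+-] → (0.734299, -1.5368, 0.5642)–(-0.734299, -1.5368, 0.5642)  len=1.4686
  (v3,v8,v9) [--+] → (1.7523, 0, 0.5642)–(1.43168, -0.839421, 0.5642)  len=0.8986
  (v2,v4,v11) [-++] → (-0.734299, -1.5368, 0.5642)–(-1.43168, -0.839421, 0.5642)  len=0.9862
  (v9,v8,v1) [+--] → (1.7523, 0, 0.5642)–(1.43168, 0.839421, 0.5642)  len=0.8986

Chained into 1 loop(s):
  loop 1: 10 segments, perimeter = 10.4764
Total perimeter = 10.476
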